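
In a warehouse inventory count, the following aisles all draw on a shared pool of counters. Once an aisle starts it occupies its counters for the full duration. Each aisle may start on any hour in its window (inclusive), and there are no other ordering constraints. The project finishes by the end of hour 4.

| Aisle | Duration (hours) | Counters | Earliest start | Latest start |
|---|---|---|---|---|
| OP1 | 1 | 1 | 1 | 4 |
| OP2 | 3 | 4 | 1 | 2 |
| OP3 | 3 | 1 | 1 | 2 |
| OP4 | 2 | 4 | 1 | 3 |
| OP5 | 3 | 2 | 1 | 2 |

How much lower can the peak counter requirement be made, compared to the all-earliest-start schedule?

1

Early-start peak: h1:12  h2:11  h3:7  h4:0 ⇒ 12.
Leveled (OP1@1, OP2@1, OP3@1, OP4@1, OP5@2): h1:10  h2:11  h3:7  h4:2 ⇒ 11.
Reduction 12 − 11 = 1.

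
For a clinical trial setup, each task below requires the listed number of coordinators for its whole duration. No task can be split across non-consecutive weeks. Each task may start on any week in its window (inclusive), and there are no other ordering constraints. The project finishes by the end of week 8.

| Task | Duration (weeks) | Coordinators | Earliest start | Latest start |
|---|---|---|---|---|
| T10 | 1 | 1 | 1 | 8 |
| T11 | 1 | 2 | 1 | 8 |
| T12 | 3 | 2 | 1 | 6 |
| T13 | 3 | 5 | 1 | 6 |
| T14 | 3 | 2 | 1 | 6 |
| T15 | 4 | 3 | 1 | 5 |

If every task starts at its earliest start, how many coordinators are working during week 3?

12

At early start, week 3 has: T12, T13, T14, T15.
Demand: 2 + 5 + 2 + 3 = 12.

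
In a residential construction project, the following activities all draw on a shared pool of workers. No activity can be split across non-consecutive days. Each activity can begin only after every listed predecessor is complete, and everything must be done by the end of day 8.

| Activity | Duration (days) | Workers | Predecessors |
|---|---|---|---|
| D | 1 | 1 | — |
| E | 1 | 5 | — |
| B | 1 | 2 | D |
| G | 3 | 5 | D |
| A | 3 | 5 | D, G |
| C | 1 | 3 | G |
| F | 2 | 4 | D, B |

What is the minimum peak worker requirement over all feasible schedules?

Schedule D@1, E@1, B@2, G@2, A@5, C@5, F@3: d1:6  d2:7  d3:9  d4:9  d5:8  d6:5  d7:5  d8:0 — peak 9.

9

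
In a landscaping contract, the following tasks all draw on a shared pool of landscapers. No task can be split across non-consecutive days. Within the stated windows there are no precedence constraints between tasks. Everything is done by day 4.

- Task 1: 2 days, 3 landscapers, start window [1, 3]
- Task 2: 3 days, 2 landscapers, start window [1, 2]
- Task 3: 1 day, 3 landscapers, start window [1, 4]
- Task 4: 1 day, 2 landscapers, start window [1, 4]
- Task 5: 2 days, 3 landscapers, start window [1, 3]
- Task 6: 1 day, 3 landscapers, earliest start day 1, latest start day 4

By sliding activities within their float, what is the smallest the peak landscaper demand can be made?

Early-start (Task 1@1, Task 2@1, Task 3@1, Task 4@1, Task 5@1, Task 6@1) gives peak 16: d1:16  d2:8  d3:2  d4:0.
Shift Task 4→2, Task 5→3, Task 6→3.
Schedule Task 1@1, Task 2@1, Task 3@1, Task 4@2, Task 5@3, Task 6@3: d1:8  d2:7  d3:8  d4:3 — peak 8.

8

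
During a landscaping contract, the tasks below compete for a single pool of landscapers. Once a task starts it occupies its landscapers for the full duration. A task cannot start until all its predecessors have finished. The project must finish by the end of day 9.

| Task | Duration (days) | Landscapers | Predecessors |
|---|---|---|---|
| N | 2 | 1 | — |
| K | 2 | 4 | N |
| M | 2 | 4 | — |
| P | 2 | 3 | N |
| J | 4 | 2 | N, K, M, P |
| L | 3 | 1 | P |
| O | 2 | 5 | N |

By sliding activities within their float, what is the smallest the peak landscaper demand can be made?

7

Early-start (N@1, K@3, M@1, P@3, J@5, L@5, O@3) gives peak 12: d1:5  d2:5  d3:12  d4:12  d5:3  d6:3  d7:3  d8:2  d9:0.
Shift O→8.
Schedule N@1, K@3, M@1, P@3, J@5, L@5, O@8: d1:5  d2:5  d3:7  d4:7  d5:3  d6:3  d7:3  d8:7  d9:5 — peak 7.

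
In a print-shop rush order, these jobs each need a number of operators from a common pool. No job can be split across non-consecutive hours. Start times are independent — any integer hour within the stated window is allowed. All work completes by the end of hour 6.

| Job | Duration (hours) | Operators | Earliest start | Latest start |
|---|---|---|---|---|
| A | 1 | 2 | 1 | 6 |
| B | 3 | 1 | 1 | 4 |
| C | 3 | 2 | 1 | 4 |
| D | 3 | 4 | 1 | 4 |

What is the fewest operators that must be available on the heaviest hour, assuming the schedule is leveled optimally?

Early-start (A@1, B@1, C@1, D@1) gives peak 9: h1:9  h2:7  h3:7  h4:0  h5:0  h6:0.
Shift D→4.
Schedule A@1, B@1, C@1, D@4: h1:5  h2:3  h3:3  h4:4  h5:4  h6:4 — peak 5.

5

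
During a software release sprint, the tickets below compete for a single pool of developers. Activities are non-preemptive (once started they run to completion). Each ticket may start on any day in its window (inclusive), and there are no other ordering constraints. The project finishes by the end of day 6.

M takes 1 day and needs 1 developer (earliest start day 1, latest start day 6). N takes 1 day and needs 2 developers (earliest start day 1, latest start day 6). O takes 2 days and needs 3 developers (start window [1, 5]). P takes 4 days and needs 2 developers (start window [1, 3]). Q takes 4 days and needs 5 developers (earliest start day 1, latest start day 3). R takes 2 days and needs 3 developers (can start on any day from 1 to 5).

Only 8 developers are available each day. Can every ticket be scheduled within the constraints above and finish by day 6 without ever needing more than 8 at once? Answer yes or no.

Schedule M@1, N@1, O@1, P@1, Q@3, R@5: d1:8  d2:5  d3:7  d4:7  d5:8  d6:8 — peak 8 ≤ 8.

yes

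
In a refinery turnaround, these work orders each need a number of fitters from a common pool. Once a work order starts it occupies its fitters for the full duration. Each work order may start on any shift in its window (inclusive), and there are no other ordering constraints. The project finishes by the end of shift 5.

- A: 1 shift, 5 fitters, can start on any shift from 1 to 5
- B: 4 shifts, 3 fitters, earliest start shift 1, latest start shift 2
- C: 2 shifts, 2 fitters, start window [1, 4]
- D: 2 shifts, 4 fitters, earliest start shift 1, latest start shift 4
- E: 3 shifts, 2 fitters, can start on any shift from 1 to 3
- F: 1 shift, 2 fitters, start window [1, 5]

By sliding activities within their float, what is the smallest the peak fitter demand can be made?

Early-start (A@1, B@1, C@1, D@1, E@1, F@1) gives peak 18: s1:18  s2:11  s3:5  s4:3  s5:0.
Shift C→2, D→4, E→2, F→2.
Schedule A@1, B@1, C@2, D@4, E@2, F@2: s1:8  s2:9  s3:7  s4:9  s5:4 — peak 9.

9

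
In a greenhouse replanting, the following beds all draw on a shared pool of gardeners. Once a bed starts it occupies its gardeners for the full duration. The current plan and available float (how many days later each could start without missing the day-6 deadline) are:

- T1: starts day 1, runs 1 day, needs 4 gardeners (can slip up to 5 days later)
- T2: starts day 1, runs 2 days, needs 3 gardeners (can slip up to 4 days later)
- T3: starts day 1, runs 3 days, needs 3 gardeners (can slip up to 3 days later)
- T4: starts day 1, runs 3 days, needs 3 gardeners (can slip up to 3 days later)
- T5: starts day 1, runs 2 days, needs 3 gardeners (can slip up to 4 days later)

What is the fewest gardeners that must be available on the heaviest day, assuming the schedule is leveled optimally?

Early-start (T1@1, T2@1, T3@1, T4@1, T5@1) gives peak 16: d1:16  d2:12  d3:6  d4:0  d5:0  d6:0.
Shift T2→2, T3→2, T4→4, T5→5.
Schedule T1@1, T2@2, T3@2, T4@4, T5@5: d1:4  d2:6  d3:6  d4:6  d5:6  d6:6 — peak 6.
Total gardener-days = 34 over 6 days ⇒ peak ≥ ⌈34/6⌉ = 6, so 6 is optimal.

6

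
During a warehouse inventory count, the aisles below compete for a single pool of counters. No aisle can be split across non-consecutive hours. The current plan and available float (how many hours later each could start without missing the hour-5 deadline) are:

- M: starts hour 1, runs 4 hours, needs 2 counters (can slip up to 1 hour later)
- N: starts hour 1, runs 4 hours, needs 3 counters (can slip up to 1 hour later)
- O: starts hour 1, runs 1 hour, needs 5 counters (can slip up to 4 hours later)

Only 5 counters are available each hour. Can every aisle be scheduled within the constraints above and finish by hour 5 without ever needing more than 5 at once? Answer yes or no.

yes

Schedule M@1, N@1, O@5: h1:5  h2:5  h3:5  h4:5  h5:5 — peak 5 ≤ 5.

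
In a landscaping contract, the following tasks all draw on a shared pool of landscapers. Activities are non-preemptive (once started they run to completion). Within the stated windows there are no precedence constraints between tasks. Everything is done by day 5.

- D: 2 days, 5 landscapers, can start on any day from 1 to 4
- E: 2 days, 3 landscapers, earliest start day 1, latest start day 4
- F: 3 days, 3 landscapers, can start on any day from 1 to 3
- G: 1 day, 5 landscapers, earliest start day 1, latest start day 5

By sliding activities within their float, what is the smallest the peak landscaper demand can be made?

8

Early-start (D@1, E@1, F@1, G@1) gives peak 16: d1:16  d2:11  d3:3  d4:0  d5:0.
Shift F→3, G→3.
Schedule D@1, E@1, F@3, G@3: d1:8  d2:8  d3:8  d4:3  d5:3 — peak 8.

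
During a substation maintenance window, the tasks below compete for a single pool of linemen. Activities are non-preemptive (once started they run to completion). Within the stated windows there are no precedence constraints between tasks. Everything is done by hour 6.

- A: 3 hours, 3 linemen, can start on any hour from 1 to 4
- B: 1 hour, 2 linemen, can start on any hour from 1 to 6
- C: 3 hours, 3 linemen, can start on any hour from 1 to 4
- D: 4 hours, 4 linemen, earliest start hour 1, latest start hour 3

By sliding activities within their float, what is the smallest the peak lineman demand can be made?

Early-start (A@1, B@1, C@1, D@1) gives peak 12: h1:12  h2:10  h3:10  h4:4  h5:0  h6:0.
Shift C→4, D→2.
Schedule A@1, B@1, C@4, D@2: h1:5  h2:7  h3:7  h4:7  h5:7  h6:3 — peak 7.

7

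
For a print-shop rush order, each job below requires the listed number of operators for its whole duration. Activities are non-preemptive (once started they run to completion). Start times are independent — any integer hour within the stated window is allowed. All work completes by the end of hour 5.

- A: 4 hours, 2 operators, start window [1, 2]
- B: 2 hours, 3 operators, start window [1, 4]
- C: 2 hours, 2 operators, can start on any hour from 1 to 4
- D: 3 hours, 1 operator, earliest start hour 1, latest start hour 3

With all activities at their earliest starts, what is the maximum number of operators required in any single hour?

Early-start schedule: A@1, B@1, C@1, D@1.
Load per hour: hour 1: 8, hour 2: 8, hour 3: 3, hour 4: 2, hour 5: 0.
Peak is 8.

8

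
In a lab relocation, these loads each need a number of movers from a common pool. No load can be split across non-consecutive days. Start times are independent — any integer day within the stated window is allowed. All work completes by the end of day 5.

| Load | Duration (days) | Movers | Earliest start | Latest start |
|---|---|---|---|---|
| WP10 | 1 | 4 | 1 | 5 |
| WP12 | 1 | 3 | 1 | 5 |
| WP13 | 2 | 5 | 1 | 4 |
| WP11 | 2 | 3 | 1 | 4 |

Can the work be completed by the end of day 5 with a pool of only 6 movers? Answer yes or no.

yes

Schedule WP10@1, WP12@2, WP13@4, WP11@2: d1:4  d2:6  d3:3  d4:5  d5:5 — peak 6 ≤ 6.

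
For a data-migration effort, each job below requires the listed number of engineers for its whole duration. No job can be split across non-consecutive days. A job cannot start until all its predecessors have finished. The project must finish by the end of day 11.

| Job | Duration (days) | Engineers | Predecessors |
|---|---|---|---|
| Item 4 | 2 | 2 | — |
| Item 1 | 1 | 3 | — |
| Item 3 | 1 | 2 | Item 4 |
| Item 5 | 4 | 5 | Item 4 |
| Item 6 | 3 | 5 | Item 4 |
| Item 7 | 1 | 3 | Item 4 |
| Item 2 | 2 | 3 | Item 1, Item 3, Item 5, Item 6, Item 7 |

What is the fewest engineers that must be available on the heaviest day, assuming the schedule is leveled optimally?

Early-start (Item 4@1, Item 1@1, Item 3@3, Item 5@3, Item 6@3, Item 7@3, Item 2@7) gives peak 15: d1:5  d2:2  d3:15  d4:10  d5:10  d6:5  d7:3  d8:3  d9:0  d10:0  d11:0.
Shift Item 6→7, Item 7→4, Item 2→10.
Schedule Item 4@1, Item 1@1, Item 3@3, Item 5@3, Item 6@7, Item 7@4, Item 2@10: d1:5  d2:2  d3:7  d4:8  d5:5  d6:5  d7:5  d8:5  d9:5  d10:3  d11:3 — peak 8.

8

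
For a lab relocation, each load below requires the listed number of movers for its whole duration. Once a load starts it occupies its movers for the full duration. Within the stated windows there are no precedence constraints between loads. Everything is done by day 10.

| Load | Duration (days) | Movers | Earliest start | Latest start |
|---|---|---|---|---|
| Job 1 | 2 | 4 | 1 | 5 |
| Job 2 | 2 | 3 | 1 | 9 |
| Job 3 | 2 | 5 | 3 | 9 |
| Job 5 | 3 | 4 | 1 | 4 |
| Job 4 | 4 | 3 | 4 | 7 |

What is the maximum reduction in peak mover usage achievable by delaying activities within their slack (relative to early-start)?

Early-start peak: d1:11  d2:11  d3:9  d4:8  d5:3  d6:3  d7:3  d8:0  d9:0  d10:0 ⇒ 11.
Leveled (Job 1@1, Job 2@1, Job 3@8, Job 5@3, Job 4@4): d1:7  d2:7  d3:4  d4:7  d5:7  d6:3  d7:3  d8:5  d9:5  d10:0 ⇒ 7.
Reduction 11 − 7 = 4.

4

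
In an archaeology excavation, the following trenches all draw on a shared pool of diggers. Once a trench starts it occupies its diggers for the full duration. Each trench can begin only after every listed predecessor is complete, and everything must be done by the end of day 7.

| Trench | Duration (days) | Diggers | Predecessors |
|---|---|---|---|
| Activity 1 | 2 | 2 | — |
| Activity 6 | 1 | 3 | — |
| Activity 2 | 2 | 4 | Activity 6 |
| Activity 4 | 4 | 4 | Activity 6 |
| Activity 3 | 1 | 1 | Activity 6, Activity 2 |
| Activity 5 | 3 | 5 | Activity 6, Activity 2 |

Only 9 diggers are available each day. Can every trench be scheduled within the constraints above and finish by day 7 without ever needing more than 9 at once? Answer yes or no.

yes

Schedule Activity 1@1, Activity 6@1, Activity 2@2, Activity 4@3, Activity 3@4, Activity 5@5: d1:5  d2:6  d3:8  d4:5  d5:9  d6:9  d7:5 — peak 9 ≤ 9.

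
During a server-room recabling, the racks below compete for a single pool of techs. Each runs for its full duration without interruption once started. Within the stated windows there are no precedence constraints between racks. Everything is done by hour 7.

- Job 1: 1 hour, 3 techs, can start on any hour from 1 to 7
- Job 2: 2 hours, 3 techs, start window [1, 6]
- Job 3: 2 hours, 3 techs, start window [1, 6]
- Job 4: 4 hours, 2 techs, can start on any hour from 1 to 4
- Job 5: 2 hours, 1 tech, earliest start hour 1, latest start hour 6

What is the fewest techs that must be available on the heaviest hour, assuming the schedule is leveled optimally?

Early-start (Job 1@1, Job 2@1, Job 3@1, Job 4@1, Job 5@1) gives peak 12: h1:12  h2:9  h3:2  h4:2  h5:0  h6:0  h7:0.
Shift Job 2→2, Job 3→4, Job 5→5.
Schedule Job 1@1, Job 2@2, Job 3@4, Job 4@1, Job 5@5: h1:5  h2:5  h3:5  h4:5  h5:4  h6:1  h7:0 — peak 5.

5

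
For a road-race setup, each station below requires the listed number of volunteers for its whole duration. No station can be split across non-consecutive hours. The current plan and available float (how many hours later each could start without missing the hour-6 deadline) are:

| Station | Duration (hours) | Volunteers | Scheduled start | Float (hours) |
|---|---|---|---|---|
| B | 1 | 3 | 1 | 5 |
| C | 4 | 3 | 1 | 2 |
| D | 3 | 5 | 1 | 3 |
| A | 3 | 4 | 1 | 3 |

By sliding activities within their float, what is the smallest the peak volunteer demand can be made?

8

Early-start (B@1, C@1, D@1, A@1) gives peak 15: h1:15  h2:12  h3:12  h4:3  h5:0  h6:0.
Shift C→2, A→4.
Schedule B@1, C@2, D@1, A@4: h1:8  h2:8  h3:8  h4:7  h5:7  h6:4 — peak 8.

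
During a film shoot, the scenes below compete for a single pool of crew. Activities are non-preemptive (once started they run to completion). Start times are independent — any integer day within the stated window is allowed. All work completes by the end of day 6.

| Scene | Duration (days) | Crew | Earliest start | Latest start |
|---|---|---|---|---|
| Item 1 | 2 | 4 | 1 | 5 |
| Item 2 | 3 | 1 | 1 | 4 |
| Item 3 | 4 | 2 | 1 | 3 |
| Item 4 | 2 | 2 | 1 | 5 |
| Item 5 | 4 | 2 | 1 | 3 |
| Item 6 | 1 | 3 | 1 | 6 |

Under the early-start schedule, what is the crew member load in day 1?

At early start, day 1 has: Item 1, Item 2, Item 3, Item 4, Item 5, Item 6.
Demand: 4 + 1 + 2 + 2 + 2 + 3 = 14.

14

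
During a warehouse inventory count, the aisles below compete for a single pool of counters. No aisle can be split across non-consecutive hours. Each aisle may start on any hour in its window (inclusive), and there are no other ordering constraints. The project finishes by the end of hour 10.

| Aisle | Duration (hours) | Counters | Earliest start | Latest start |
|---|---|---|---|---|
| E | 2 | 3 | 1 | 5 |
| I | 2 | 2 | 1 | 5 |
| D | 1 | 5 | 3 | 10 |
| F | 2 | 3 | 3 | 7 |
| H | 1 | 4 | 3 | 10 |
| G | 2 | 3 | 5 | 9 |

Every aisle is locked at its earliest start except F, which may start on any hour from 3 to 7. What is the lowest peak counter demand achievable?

9

F@3: h1:5  h2:5  h3:12  h4:3  h5:3  h6:3  h7:0  h8:0  h9:0  h10:0 → peak 12
F@4: h1:5  h2:5  h3:9  h4:3  h5:6  h6:3  h7:0  h8:0  h9:0  h10:0 → peak 9
F@5: h1:5  h2:5  h3:9  h4:0  h5:6  h6:6  h7:0  h8:0  h9:0  h10:0 → peak 9
F@6: h1:5  h2:5  h3:9  h4:0  h5:3  h6:6  h7:3  h8:0  h9:0  h10:0 → peak 9
F@7: h1:5  h2:5  h3:9  h4:0  h5:3  h6:3  h7:3  h8:3  h9:0  h10:0 → peak 9
Best is F@4, peak 9.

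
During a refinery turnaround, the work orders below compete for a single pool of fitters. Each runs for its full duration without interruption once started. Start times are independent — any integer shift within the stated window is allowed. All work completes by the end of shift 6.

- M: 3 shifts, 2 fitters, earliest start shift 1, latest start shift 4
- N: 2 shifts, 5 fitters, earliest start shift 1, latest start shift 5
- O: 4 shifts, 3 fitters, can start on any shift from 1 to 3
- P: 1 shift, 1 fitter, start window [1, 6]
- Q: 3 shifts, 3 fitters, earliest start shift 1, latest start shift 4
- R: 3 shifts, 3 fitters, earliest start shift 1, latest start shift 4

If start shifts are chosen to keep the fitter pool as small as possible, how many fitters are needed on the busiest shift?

Early-start (M@1, N@1, O@1, P@1, Q@1, R@1) gives peak 17: s1:17  s2:16  s3:11  s4:3  s5:0  s6:0.
Shift N→5, P→4, R→4.
Schedule M@1, N@5, O@1, P@4, Q@1, R@4: s1:8  s2:8  s3:8  s4:7  s5:8  s6:8 — peak 8.
Total fitter-shifts = 47 over 6 shifts ⇒ peak ≥ ⌈47/6⌉ = 8, so 8 is optimal.

8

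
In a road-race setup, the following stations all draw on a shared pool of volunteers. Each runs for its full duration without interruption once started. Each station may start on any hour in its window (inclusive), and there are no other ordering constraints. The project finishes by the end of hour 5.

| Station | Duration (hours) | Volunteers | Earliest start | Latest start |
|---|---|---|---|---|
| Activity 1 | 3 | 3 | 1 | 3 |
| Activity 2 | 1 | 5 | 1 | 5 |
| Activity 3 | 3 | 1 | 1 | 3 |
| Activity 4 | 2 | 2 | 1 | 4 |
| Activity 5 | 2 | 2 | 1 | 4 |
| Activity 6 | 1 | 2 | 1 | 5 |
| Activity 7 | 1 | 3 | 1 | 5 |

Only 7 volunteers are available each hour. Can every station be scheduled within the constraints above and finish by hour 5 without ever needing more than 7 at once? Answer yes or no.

yes

Schedule Activity 1@1, Activity 2@4, Activity 3@1, Activity 4@1, Activity 5@3, Activity 6@5, Activity 7@5: h1:6  h2:6  h3:6  h4:7  h5:5 — peak 7 ≤ 7.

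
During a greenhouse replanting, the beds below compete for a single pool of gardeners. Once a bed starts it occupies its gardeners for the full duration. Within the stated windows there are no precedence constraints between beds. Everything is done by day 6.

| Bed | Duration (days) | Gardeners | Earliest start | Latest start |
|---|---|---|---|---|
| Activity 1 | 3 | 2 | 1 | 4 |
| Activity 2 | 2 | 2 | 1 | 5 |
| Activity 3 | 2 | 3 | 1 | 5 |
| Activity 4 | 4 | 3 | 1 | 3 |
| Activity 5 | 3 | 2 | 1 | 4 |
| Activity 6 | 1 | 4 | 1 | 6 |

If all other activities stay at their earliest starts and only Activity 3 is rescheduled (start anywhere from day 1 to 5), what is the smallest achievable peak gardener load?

Activity 3@1: d1:16  d2:12  d3:7  d4:3  d5:0  d6:0 → peak 16
Activity 3@2: d1:13  d2:12  d3:10  d4:3  d5:0  d6:0 → peak 13
Activity 3@3: d1:13  d2:9  d3:10  d4:6  d5:0  d6:0 → peak 13
Activity 3@4: d1:13  d2:9  d3:7  d4:6  d5:3  d6:0 → peak 13
Activity 3@5: d1:13  d2:9  d3:7  d4:3  d5:3  d6:3 → peak 13
Best is Activity 3@2, peak 13.

13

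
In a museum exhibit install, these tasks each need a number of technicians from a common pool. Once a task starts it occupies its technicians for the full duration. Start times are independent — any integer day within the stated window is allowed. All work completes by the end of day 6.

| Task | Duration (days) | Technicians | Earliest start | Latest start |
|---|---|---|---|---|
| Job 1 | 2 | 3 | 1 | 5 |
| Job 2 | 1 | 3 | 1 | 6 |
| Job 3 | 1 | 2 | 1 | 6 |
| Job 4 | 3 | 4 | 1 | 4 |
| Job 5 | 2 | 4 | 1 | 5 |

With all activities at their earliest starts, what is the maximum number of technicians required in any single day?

Early-start schedule: Job 1@1, Job 2@1, Job 3@1, Job 4@1, Job 5@1.
Load per day: day 1: 16, day 2: 11, day 3: 4, day 4: 0, day 5: 0, day 6: 0.
Peak is 16.

16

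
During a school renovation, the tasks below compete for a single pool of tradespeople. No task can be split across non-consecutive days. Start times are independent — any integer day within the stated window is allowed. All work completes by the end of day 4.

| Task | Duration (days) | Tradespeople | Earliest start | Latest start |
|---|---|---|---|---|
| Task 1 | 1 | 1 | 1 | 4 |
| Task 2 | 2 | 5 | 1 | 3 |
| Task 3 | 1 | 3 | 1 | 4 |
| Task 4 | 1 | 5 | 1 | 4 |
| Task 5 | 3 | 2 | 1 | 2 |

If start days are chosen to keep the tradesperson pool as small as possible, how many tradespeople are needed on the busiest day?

Early-start (Task 1@1, Task 2@1, Task 3@1, Task 4@1, Task 5@1) gives peak 16: d1:16  d2:7  d3:2  d4:0.
Shift Task 3→3, Task 4→4, Task 5→2.
Schedule Task 1@1, Task 2@1, Task 3@3, Task 4@4, Task 5@2: d1:6  d2:7  d3:5  d4:7 — peak 7.
Total tradesperson-days = 25 over 4 days ⇒ peak ≥ ⌈25/4⌉ = 7, so 7 is optimal.

7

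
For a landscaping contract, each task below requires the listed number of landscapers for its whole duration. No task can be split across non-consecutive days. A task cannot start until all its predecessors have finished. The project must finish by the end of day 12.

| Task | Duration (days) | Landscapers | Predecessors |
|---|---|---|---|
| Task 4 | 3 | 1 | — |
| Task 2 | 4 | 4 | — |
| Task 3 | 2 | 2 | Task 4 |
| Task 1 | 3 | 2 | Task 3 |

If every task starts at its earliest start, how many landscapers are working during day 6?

2

At early start, day 6 has: Task 1.
Demand: 2 = 2.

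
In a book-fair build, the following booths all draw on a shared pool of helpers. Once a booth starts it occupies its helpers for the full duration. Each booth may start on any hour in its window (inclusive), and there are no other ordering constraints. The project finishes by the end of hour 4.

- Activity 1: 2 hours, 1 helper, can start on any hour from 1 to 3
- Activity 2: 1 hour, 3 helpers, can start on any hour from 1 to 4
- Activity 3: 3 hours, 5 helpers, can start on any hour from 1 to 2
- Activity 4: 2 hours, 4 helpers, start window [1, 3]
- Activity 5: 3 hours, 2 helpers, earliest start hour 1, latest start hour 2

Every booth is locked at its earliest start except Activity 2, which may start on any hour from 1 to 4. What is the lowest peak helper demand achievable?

Activity 2@1: h1:15  h2:12  h3:7  h4:0 → peak 15
Activity 2@2: h1:12  h2:15  h3:7  h4:0 → peak 15
Activity 2@3: h1:12  h2:12  h3:10  h4:0 → peak 12
Activity 2@4: h1:12  h2:12  h3:7  h4:3 → peak 12
Best is Activity 2@3, peak 12.

12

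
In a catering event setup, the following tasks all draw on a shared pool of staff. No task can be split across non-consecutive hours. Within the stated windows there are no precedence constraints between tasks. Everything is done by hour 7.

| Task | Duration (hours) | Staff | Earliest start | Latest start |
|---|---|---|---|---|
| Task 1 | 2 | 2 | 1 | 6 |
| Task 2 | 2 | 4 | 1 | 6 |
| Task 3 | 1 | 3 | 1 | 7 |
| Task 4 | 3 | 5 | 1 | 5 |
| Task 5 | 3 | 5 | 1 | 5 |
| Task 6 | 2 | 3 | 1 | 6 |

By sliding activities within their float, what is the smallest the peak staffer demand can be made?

9

Early-start (Task 1@1, Task 2@1, Task 3@1, Task 4@1, Task 5@1, Task 6@1) gives peak 22: h1:22  h2:19  h3:10  h4:0  h5:0  h6:0  h7:0.
Shift Task 2→3, Task 4→2, Task 5→5, Task 6→5.
Schedule Task 1@1, Task 2@3, Task 3@1, Task 4@2, Task 5@5, Task 6@5: h1:5  h2:7  h3:9  h4:9  h5:8  h6:8  h7:5 — peak 9.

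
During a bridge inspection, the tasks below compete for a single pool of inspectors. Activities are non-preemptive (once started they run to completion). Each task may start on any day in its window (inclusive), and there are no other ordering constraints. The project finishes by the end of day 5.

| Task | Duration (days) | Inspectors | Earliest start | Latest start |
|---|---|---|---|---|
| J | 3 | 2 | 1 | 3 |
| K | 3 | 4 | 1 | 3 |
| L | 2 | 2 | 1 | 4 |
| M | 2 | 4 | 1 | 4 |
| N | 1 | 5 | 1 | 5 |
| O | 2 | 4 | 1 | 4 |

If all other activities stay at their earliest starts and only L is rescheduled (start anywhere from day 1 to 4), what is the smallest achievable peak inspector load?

19

L@1: d1:21  d2:16  d3:6  d4:0  d5:0 → peak 21
L@2: d1:19  d2:16  d3:8  d4:0  d5:0 → peak 19
L@3: d1:19  d2:14  d3:8  d4:2  d5:0 → peak 19
L@4: d1:19  d2:14  d3:6  d4:2  d5:2 → peak 19
Best is L@2, peak 19.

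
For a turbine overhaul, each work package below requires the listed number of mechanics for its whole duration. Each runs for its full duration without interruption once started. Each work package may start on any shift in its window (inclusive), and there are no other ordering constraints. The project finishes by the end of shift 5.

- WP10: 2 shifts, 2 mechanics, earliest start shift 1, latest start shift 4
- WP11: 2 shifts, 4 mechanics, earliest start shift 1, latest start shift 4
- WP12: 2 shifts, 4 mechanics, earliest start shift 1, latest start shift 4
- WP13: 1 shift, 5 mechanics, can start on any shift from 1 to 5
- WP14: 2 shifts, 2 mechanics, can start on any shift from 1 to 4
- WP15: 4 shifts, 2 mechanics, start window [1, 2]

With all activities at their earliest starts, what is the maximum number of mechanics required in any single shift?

19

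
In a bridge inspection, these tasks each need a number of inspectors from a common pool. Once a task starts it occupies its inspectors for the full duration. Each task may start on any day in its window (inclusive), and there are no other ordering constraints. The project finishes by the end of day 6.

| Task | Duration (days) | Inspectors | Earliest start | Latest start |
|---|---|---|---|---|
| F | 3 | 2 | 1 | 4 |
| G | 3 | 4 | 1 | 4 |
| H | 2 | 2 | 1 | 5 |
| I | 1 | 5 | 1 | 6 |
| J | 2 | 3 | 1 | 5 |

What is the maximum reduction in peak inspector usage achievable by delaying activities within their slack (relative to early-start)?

10

Early-start peak: d1:16  d2:11  d3:6  d4:0  d5:0  d6:0 ⇒ 16.
Leveled (F@1, G@1, H@4, I@6, J@4): d1:6  d2:6  d3:6  d4:5  d5:5  d6:5 ⇒ 6.
Reduction 16 − 6 = 10.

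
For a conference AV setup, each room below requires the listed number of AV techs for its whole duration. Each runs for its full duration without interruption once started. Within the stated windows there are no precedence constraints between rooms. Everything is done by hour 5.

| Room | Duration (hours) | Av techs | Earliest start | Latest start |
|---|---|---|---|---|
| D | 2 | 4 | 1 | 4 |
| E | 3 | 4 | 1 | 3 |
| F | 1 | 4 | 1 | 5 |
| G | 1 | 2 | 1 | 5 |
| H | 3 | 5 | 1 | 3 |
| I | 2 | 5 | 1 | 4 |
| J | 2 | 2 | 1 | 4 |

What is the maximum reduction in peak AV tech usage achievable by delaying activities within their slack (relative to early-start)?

Early-start peak: h1:26  h2:20  h3:9  h4:0  h5:0 ⇒ 26.
Leveled (D@1, E@1, F@1, G@2, H@3, I@4, J@2): h1:12  h2:12  h3:11  h4:10  h5:10 ⇒ 12.
Reduction 26 − 12 = 14.

14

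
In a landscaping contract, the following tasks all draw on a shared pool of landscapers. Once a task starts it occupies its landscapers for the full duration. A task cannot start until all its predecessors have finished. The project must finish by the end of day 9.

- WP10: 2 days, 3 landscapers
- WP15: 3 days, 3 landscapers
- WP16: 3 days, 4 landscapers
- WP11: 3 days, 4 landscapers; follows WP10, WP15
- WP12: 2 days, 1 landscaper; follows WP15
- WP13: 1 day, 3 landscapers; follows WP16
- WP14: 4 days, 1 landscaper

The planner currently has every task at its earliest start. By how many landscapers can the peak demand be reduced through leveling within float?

Early-start peak: d1:11  d2:11  d3:8  d4:9  d5:5  d6:4  d7:0  d8:0  d9:0 ⇒ 11.
Leveled (WP10@1, WP15@1, WP16@3, WP11@6, WP12@4, WP13@8, WP14@4): d1:6  d2:6  d3:7  d4:6  d5:6  d6:5  d7:5  d8:7  d9:0 ⇒ 7.
Reduction 11 − 7 = 4.

4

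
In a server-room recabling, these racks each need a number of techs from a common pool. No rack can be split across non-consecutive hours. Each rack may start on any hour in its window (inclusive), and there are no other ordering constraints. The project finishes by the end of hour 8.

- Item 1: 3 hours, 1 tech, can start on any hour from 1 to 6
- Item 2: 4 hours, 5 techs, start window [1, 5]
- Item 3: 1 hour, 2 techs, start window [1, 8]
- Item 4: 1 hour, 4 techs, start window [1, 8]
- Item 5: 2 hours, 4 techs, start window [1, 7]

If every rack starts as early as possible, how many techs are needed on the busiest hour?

16

Early-start schedule: Item 1@1, Item 2@1, Item 3@1, Item 4@1, Item 5@1.
Load per hour: hour 1: 16, hour 2: 10, hour 3: 6, hour 4: 5, hour 5: 0, hour 6: 0, hour 7: 0, hour 8: 0.
Peak is 16.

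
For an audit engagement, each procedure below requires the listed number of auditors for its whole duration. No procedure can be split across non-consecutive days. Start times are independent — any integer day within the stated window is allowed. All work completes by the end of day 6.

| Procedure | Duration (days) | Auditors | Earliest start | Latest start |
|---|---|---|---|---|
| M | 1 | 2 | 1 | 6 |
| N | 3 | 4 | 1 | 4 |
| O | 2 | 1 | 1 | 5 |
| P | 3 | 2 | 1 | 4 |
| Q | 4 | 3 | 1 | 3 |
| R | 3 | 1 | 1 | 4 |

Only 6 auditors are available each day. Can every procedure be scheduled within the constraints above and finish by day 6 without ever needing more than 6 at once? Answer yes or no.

no

Total auditor-days = 37; over 6 days the average is 37/6 > 6, so some day must exceed 6.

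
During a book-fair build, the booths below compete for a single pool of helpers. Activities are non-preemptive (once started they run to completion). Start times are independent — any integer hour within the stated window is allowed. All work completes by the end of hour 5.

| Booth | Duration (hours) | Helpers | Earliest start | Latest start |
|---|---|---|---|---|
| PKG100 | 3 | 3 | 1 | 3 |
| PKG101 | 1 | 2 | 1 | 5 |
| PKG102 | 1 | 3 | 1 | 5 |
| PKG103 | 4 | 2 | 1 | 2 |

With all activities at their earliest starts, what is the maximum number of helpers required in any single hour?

Early-start schedule: PKG100@1, PKG101@1, PKG102@1, PKG103@1.
Load per hour: hour 1: 10, hour 2: 5, hour 3: 5, hour 4: 2, hour 5: 0.
Peak is 10.

10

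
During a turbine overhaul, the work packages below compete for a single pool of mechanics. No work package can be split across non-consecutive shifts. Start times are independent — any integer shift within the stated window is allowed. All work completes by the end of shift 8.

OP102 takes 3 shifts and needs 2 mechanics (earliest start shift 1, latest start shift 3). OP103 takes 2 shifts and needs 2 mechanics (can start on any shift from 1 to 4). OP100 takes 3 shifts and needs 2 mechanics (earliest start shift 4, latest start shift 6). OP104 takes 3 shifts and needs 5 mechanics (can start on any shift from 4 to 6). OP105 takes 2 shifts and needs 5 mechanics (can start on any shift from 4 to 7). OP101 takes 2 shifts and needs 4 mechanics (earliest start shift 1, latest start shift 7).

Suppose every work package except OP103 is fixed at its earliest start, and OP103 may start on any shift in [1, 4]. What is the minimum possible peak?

12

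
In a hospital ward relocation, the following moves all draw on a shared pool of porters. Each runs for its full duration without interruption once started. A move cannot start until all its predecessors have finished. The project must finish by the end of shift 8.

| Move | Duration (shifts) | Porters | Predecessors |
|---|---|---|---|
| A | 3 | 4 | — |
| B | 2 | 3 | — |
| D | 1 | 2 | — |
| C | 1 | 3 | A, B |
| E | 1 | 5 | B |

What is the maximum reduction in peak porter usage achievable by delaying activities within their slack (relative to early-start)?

Early-start peak: s1:9  s2:7  s3:9  s4:3  s5:0  s6:0  s7:0  s8:0 ⇒ 9.
Leveled (A@1, B@4, D@4, C@6, E@7): s1:4  s2:4  s3:4  s4:5  s5:3  s6:3  s7:5  s8:0 ⇒ 5.
Reduction 9 − 5 = 4.

4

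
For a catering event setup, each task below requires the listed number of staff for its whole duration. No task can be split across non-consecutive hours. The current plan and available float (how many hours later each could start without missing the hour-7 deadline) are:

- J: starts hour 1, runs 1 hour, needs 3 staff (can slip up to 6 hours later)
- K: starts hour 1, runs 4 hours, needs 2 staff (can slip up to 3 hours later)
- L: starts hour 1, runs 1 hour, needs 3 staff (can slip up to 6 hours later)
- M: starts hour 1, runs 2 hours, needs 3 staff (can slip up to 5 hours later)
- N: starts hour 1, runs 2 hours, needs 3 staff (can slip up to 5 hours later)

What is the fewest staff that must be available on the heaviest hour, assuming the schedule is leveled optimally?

5

Early-start (J@1, K@1, L@1, M@1, N@1) gives peak 14: h1:14  h2:8  h3:2  h4:2  h5:0  h6:0  h7:0.
Shift L→2, M→3, N→5.
Schedule J@1, K@1, L@2, M@3, N@5: h1:5  h2:5  h3:5  h4:5  h5:3  h6:3  h7:0 — peak 5.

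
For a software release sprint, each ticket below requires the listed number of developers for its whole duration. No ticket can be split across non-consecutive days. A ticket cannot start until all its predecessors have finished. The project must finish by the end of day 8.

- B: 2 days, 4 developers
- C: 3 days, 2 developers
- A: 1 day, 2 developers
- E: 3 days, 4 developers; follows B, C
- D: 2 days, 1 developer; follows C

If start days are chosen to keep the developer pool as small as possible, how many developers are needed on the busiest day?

5

Early-start (B@1, C@1, A@1, E@4, D@4) gives peak 8: d1:8  d2:6  d3:2  d4:5  d5:5  d6:4  d7:0  d8:0.
Shift C→3, A→3, E→6, D→6.
Schedule B@1, C@3, A@3, E@6, D@6: d1:4  d2:4  d3:4  d4:2  d5:2  d6:5  d7:5  d8:4 — peak 5.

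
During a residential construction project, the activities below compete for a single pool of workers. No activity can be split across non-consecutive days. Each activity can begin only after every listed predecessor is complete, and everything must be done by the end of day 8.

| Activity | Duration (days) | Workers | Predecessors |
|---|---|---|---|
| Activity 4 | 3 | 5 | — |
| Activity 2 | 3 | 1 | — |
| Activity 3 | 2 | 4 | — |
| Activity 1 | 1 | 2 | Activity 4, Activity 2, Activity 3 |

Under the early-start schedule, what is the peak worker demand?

Early-start schedule: Activity 4@1, Activity 2@1, Activity 3@1, Activity 1@4.
Load per day: day 1: 10, day 2: 10, day 3: 6, day 4: 2, day 5: 0, day 6: 0, day 7: 0, day 8: 0.
Peak is 10.

10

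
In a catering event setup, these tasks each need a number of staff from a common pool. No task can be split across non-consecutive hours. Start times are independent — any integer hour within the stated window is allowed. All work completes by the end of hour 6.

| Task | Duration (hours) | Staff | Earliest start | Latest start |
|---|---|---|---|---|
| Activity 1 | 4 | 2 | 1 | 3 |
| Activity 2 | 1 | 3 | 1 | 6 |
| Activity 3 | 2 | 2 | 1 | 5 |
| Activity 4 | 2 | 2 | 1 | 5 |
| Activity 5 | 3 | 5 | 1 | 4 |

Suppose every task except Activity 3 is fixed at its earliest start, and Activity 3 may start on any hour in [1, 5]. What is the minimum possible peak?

Activity 3@1: h1:14  h2:11  h3:7  h4:2  h5:0  h6:0 → peak 14
Activity 3@2: h1:12  h2:11  h3:9  h4:2  h5:0  h6:0 → peak 12
Activity 3@3: h1:12  h2:9  h3:9  h4:4  h5:0  h6:0 → peak 12
Activity 3@4: h1:12  h2:9  h3:7  h4:4  h5:2  h6:0 → peak 12
Activity 3@5: h1:12  h2:9  h3:7  h4:2  h5:2  h6:2 → peak 12
Best is Activity 3@2, peak 12.

12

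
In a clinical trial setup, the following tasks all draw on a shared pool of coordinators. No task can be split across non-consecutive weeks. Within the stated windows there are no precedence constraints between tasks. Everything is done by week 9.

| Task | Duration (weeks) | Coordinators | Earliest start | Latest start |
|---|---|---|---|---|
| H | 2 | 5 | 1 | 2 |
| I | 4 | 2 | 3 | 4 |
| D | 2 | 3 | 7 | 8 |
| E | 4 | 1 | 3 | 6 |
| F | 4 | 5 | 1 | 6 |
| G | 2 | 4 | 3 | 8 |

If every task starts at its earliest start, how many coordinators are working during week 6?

At early start, week 6 has: I, E.
Demand: 2 + 1 = 3.

3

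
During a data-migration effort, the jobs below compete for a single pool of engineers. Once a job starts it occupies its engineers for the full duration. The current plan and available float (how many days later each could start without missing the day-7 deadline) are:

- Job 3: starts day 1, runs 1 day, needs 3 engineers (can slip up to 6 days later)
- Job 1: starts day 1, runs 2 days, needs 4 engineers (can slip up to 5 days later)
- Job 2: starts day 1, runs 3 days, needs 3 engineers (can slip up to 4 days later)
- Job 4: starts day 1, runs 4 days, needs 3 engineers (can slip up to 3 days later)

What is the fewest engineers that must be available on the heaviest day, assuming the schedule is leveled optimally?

6

Early-start (Job 3@1, Job 1@1, Job 2@1, Job 4@1) gives peak 13: d1:13  d2:10  d3:6  d4:3  d5:0  d6:0  d7:0.
Shift Job 1→2, Job 2→4, Job 4→4.
Schedule Job 3@1, Job 1@2, Job 2@4, Job 4@4: d1:3  d2:4  d3:4  d4:6  d5:6  d6:6  d7:3 — peak 6.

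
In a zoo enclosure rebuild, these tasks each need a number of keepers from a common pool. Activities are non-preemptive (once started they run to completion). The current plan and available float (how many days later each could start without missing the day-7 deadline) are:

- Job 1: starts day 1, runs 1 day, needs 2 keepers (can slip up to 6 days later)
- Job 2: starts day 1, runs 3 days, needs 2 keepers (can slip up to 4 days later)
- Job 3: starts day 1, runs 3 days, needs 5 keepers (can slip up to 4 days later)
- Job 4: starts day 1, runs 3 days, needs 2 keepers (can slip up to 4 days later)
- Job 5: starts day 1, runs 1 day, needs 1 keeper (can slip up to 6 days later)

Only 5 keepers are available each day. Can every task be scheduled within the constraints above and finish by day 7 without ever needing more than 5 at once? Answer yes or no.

yes

Schedule Job 1@1, Job 2@1, Job 3@5, Job 4@2, Job 5@1: d1:5  d2:4  d3:4  d4:2  d5:5  d6:5  d7:5 — peak 5 ≤ 5.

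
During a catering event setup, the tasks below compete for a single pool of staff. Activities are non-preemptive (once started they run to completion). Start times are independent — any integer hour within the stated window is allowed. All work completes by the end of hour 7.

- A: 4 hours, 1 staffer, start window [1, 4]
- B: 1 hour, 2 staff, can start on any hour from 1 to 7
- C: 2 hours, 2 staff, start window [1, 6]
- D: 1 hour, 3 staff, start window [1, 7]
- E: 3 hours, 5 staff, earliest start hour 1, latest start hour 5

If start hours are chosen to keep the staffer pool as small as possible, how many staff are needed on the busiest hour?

5

Early-start (A@1, B@1, C@1, D@1, E@1) gives peak 13: h1:13  h2:8  h3:6  h4:1  h5:0  h6:0  h7:0.
Shift D→3, E→5.
Schedule A@1, B@1, C@1, D@3, E@5: h1:5  h2:3  h3:4  h4:1  h5:5  h6:5  h7:5 — peak 5.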